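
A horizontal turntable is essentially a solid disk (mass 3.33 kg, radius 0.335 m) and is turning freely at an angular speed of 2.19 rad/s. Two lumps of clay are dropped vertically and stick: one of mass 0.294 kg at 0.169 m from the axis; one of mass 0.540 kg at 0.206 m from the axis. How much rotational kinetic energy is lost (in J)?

No external torque acts about the axis; L_before = L_after.
I_p = ½(3.33)(0.335)² = 0.1869 kg·m².
Added inertia Σmr² = (0.294)(0.169)² + (0.540)(0.206)² = 0.03131 kg·m²; I_f = 0.1869 + 0.03131 = 0.2182 kg·m².
ω_f = I_p ω_i / I_f = (0.1869)(2.19) / 0.2182 = 1.876 rad/s.
KE_i = ½(0.1869)(2.190 rad/s)² = 0.4481 J; KE_f = ½(0.2182)(1.876)² = 0.3838 J.

energy lost ≈ 0.0643 J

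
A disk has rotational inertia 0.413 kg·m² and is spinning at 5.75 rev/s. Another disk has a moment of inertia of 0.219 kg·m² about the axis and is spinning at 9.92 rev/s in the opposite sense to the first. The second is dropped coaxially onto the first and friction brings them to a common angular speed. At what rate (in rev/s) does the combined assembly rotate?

|ω_f| ≈ 0.320 rev/s

No external torque acts about the common axis, so total angular momentum is conserved.
Taking A's sense as positive: L = (0.4130)(5.75) − (0.2190)(9.92) = 0.2023 kg·m²·rev/s.
Combined I = 0.4130 + 0.2190 = 0.6320 kg·m².
ω_f = L / I = 0.2023 / 0.6320 = 0.3200 rev/s.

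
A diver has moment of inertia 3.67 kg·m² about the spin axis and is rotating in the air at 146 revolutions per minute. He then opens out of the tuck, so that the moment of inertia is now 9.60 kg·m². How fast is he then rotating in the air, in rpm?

ω₂ ≈ 55.8 rpm

With no external torque about the axis, L is conserved: I₁ω₁ = I₂ω₂.
ω₂ = I₁ω₁ / I₂ = (3.670)(146 rpm) / (9.600) = 55.81 rpm.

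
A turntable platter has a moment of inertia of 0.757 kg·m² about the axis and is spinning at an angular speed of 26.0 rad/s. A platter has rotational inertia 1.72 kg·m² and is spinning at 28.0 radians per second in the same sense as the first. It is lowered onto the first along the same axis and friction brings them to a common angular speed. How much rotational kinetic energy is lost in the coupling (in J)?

ΔKE lost ≈ 1.05 J

The coupling torques are internal; angular momentum about the shared axis is conserved.
Taking A's sense as positive: L = (0.7570)(26.0) + (1.720)(28.0) = 67.84 kg·m²·rad/s.
Combined I = 0.7570 + 1.720 = 2.477 kg·m².
ω_f = L / I = 67.84 / 2.477 = 27.39 rad/s.
KE_i = ½ΣIω² = 930.1 J; KE_f = ½(2.477)(27.39)² = 929.1 J.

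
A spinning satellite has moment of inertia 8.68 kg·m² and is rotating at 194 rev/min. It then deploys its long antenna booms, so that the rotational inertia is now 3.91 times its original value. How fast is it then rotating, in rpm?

ω₂ ≈ 49.6 rpm

No external torque acts about the spin axis, so angular momentum is conserved.
I₂ = 3.91 × 8.68 = 33.94 kg·m².
ω₂ = I₁ω₁ / I₂ = (8.680)(194 rpm) / (33.94) = 49.62 rpm.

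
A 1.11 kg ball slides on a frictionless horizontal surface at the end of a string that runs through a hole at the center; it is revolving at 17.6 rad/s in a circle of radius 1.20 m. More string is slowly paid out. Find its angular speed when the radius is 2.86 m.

The constraining force is radial, so m r² ω about the center is conserved.
ω₂ = ω₁ (r₁/r₂)² = (17.6)(1.20/2.86)² = 3.098 rad/s.

ω₂ ≈ 3.10 rad/s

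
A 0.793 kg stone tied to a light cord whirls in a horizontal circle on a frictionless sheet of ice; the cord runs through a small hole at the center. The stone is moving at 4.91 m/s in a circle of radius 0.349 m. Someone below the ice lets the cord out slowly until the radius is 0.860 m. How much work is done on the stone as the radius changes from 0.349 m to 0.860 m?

The only horizontal force on the mass is along the cord (radial), so it exerts no torque about the hole and angular momentum m v r is conserved.
v₂ = v₁ r₁ / r₂ = (4.91)(0.349) / (0.860) = 1.993 m/s.
W = ΔKE = ½m(v₂² − v₁²) = -7.985 J.

W ≈ -7.98 J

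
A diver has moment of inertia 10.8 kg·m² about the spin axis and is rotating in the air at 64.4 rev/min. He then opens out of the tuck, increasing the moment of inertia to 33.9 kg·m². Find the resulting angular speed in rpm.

ω₂ ≈ 20.5 rpm

With no external torque about the axis, L is conserved: I₁ω₁ = I₂ω₂.
ω₂ = I₁ω₁ / I₂ = (10.80)(64.4 rpm) / (33.90) = 20.52 rpm.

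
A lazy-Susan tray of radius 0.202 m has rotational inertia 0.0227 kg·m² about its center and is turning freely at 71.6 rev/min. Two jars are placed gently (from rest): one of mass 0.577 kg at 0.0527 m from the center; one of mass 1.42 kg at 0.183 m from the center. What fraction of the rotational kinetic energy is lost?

No external torque acts about the center; L_before = L_after.
Added inertia Σmr² = (0.577)(0.0527)² + (1.42)(0.183)² = 0.04916 kg·m²; I_f = 0.02270 + 0.04916 = 0.07186 kg·m².
ω_f = I_p ω_i / I_f = (0.02270)(71.6) / 0.07186 = 22.62 rpm.
KE_i = ½(0.02270)(7.498 rad/s)² = 0.6381 J; KE_f = ½(0.07186)(2.369)² = 0.2016 J.
Fraction lost = 0.6841.

fraction ≈ 0.684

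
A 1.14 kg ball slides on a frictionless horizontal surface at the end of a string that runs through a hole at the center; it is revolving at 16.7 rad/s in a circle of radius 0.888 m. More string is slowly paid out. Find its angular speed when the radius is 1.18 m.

No torque about the axis ⇒ m r₁² ω₁ = m r₂² ω₂.
ω₂ = ω₁ (r₁/r₂)² = (16.7)(0.888/1.18)² = 9.458 rad/s.

ω₂ ≈ 9.46 rad/s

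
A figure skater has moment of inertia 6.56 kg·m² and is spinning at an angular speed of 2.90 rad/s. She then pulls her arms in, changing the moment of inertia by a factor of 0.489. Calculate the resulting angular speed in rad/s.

With no external torque about the axis, L is conserved: I₁ω₁ = I₂ω₂.
I₂ = 0.489 × 6.56 = 3.208 kg·m².
ω₂ = I₁ω₁ / I₂ = (6.560)(2.90 rad/s) / (3.208) = 5.930 rad/s.

ω₂ ≈ 5.93 rad/s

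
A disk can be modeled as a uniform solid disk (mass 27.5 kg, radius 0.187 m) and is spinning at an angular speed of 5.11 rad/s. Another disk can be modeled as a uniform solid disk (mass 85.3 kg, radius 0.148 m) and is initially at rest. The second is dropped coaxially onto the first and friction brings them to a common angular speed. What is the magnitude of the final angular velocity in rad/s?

|ω_f| ≈ 1.74 rad/s

No external torque acts about the common axis, so total angular momentum is conserved.
Moments of inertia: I_A = ½(27.5)(0.187)² = 0.4808 kg·m²; I_B = ½(85.3)(0.148)² = 0.9342 kg·m².
Taking A's sense as positive: L = (0.4808)(5.11) = 2.457 kg·m²·rad/s.
Combined I = 0.4808 + 0.9342 = 1.415 kg·m².
ω_f = L / I = 2.457 / 1.415 = 1.736 rad/s.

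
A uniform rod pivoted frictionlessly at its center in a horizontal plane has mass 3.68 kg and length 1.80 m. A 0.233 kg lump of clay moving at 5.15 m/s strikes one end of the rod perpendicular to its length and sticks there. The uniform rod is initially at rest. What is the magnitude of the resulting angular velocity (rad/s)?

About the pivot the impulsive forces during the collision are internal, so angular momentum about that axis is conserved.
I_p = (1/12)(3.68)(1.80)² = 0.9936 kg·m². Taking the sense of the lump of clay's angular momentum as positive, L_{lump} = m v R = (0.233)(5.15)(1.80/2) = 1.080 kg·m²/s.
L_i = 0 + 1.080 = 1.080 kg·m²/s.
After sticking, I_f = I_p + m R² = 0.9936 + (0.233)(1.80/2)² = 1.182 kg·m².
ω_f = L_i / I_f = 1.080 / 1.182 = 0.9134 rad/s.

|ω_f| ≈ 0.913 rad/s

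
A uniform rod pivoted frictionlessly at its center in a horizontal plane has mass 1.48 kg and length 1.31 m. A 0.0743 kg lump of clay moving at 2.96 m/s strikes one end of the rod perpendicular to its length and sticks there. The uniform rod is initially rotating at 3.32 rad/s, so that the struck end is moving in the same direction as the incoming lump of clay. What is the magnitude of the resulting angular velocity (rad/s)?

About the pivot the impulsive forces during the collision are internal, so angular momentum about that axis is conserved.
I_p = (1/12)(1.48)(1.31)² = 0.2117 kg·m². Taking the sense of the lump of clay's angular momentum as positive, L_{lump} = m v R = (0.0743)(2.96)(1.31/2) = 0.1441 kg·m²/s.
L_i = +I_p ω_p + m v R = +(0.2117)(3.32) + 0.1441 = 0.8467 kg·m²/s.
After sticking, I_f = I_p + m R² = 0.2117 + (0.0743)(1.31/2)² = 0.2435 kg·m².
ω_f = L_i / I_f = 0.8467 / 0.2435 = 3.477 rad/s.

|ω_f| ≈ 3.48 rad/s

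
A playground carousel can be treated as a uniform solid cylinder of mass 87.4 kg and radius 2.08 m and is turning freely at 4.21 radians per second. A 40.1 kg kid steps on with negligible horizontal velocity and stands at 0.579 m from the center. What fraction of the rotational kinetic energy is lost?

fraction ≈ 0.0664

The added mass arrives with no angular momentum about the center, and any external torque about the center is negligible, so the system's angular momentum is conserved.
I_p = ½(87.4)(2.08)² = 189.1 kg·m².
Added inertia Σmr² = (40.1)(0.579)² = 13.44 kg·m²; I_f = 189.1 + 13.44 = 202.5 kg·m².
ω_f = I_p ω_i / I_f = (189.1)(4.21) / 202.5 = 3.931 rad/s.
KE_i = ½(189.1)(4.210 rad/s)² = 1675 J; KE_f = ½(202.5)(3.931)² = 1564 J.
Fraction lost = 0.06638.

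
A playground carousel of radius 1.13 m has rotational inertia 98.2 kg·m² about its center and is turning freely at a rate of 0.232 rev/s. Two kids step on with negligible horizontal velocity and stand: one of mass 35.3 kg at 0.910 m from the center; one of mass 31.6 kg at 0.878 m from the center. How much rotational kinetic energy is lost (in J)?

energy lost ≈ 36.8 J

No external torque acts about the center; L_before = L_after.
Added inertia Σmr² = (35.3)(0.910)² + (31.6)(0.878)² = 53.59 kg·m²; I_f = 98.20 + 53.59 = 151.8 kg·m².
ω_f = I_p ω_i / I_f = (98.20)(0.232) / 151.8 = 0.1501 rev/s.
KE_i = ½(98.20)(1.458 rad/s)² = 104.3 J; KE_f = ½(151.8)(0.9430)² = 67.50 J.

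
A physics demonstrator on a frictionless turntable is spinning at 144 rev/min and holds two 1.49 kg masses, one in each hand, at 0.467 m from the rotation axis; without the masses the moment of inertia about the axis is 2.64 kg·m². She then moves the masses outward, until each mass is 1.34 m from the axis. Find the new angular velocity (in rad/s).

ω₂ ≈ 6.21 rad/s

No external torque acts about the spin axis, so angular momentum is conserved.
I₁ = 2.64 + 2(1.49)(0.467)² = 3.290 kg·m²; I₂ = 2.64 + 2(1.49)(1.34)² = 7.991 kg·m².
ω₂ = I₁ω₁ / I₂ = (3.290)(144 rpm) / (7.991) = 59.29 rpm = 6.208 rad/s.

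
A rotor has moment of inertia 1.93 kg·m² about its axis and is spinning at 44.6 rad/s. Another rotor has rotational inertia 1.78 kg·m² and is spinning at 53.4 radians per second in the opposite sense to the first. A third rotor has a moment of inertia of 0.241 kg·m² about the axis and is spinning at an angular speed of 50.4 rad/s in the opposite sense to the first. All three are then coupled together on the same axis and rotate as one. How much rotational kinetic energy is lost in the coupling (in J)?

ΔKE lost ≈ 4710 J

No external torque acts about the common axis, so total angular momentum is conserved.
Taking A's sense as positive: L = (1.930)(44.6) − (1.780)(53.4) − (0.2410)(50.4) = -21.12 kg·m²·rad/s.
Combined I = 1.930 + 1.780 + 0.2410 = 3.951 kg·m².
ω_f = L / I = -21.12 / 3.951 = -5.346 rad/s.
KE_i = ½ΣIω² = 4764 J; KE_f = ½(3.951)(5.346)² = 56.45 J.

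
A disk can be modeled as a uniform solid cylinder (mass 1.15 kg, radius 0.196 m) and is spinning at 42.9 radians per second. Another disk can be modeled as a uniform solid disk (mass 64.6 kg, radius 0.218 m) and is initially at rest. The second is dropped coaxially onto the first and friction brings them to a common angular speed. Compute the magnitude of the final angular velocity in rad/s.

|ω_f| ≈ 0.609 rad/s

No external torque acts about the common axis, so total angular momentum is conserved.
Moments of inertia: I_A = ½(1.15)(0.196)² = 0.02209 kg·m²; I_B = ½(64.6)(0.218)² = 1.535 kg·m².
Taking A's sense as positive: L = (0.02209)(42.9) = 0.9476 kg·m²·rad/s.
Combined I = 0.02209 + 1.535 = 1.557 kg·m².
ω_f = L / I = 0.9476 / 1.557 = 0.6086 rad/s.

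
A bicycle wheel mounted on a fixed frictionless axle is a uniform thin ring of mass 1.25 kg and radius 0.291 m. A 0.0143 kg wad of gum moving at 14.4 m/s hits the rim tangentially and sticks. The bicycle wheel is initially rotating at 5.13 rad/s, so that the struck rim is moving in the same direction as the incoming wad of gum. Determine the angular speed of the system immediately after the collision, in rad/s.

|ω_f| ≈ 5.63 rad/s

About the axle the impulsive forces during the collision are internal, so angular momentum about that axis is conserved.
I_p = (1.25)(0.291)² = 0.1059 kg·m². Taking the sense of the wad of gum's angular momentum as positive, L_{wad} = m v R = (0.0143)(14.4)(0.291) = 0.05992 kg·m²/s.
L_i = +I_p ω_p + m v R = +(0.1059)(5.13) + 0.05992 = 0.6029 kg·m²/s.
After sticking, I_f = I_p + m R² = 0.1059 + (0.0143)(0.291)² = 0.1071 kg·m².
ω_f = L_i / I_f = 0.6029 / 0.1071 = 5.632 rad/s.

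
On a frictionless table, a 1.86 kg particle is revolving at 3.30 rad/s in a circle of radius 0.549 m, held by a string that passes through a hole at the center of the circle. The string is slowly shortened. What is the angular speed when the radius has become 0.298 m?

No torque about the axis ⇒ m r₁² ω₁ = m r₂² ω₂.
ω₂ = ω₁ (r₁/r₂)² = (3.30)(0.549/0.298)² = 11.20 rad/s.

ω₂ ≈ 11.2 rad/s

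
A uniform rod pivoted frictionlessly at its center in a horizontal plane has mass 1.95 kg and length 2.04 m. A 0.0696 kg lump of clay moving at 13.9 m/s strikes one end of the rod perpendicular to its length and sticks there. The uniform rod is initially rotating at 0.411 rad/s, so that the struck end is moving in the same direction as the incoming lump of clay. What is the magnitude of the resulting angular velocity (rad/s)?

About the pivot the impulsive forces during the collision are internal, so angular momentum about that axis is conserved.
I_p = (1/12)(1.95)(2.04)² = 0.6763 kg·m². Taking the sense of the lump of clay's angular momentum as positive, L_{lump} = m v R = (0.0696)(13.9)(2.04/2) = 0.9868 kg·m²/s.
L_i = +I_p ω_p + m v R = +(0.6763)(0.411) + 0.9868 = 1.265 kg·m²/s.
After sticking, I_f = I_p + m R² = 0.6763 + (0.0696)(2.04/2)² = 0.7487 kg·m².
ω_f = L_i / I_f = 1.265 / 0.7487 = 1.689 rad/s.

|ω_f| ≈ 1.69 rad/s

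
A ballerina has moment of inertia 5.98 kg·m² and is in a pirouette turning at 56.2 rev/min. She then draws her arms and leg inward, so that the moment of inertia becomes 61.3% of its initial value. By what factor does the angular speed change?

With no external torque about the axis, L is conserved: I₁ω₁ = I₂ω₂.
I₂ = 0.613 × 5.98 = 3.666 kg·m².
ω₂/ω₁ = I₁/I₂ = 5.980 / 3.666 = 1.631.

ω₂/ω₁ ≈ 1.63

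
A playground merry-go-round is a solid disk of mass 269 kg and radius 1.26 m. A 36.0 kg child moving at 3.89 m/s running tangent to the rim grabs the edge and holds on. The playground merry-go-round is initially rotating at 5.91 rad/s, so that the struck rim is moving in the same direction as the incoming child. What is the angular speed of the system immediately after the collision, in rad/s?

About the axle the impulsive forces during the collision are internal, so angular momentum about that axis is conserved.
I_p = ½(269)(1.26)² = 213.5 kg·m². Taking the sense of the child's angular momentum as positive, L_{child} = m v R = (36.0)(3.89)(1.26) = 176.5 kg·m²/s.
L_i = +I_p ω_p + m v R = +(213.5)(5.91) + 176.5 = 1438 kg·m²/s.
After sticking, I_f = I_p + m R² = 213.5 + (36.0)(1.26)² = 270.7 kg·m².
ω_f = L_i / I_f = 1438 / 270.7 = 5.314 rad/s.

|ω_f| ≈ 5.31 rad/s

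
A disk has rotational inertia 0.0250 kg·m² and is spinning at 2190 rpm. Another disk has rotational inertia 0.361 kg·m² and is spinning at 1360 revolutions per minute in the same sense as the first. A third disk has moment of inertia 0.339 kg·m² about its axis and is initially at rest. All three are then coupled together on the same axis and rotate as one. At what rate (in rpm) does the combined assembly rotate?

|ω_f| ≈ 753 rpm

The coupling torques are internal; angular momentum about the shared axis is conserved.
Taking A's sense as positive: L = (0.02500)(2190) + (0.3610)(1360) = 545.7 kg·m²·rpm.
Combined I = 0.02500 + 0.3610 + 0.3390 = 0.7250 kg·m².
ω_f = L / I = 545.7 / 0.7250 = 752.7 rpm.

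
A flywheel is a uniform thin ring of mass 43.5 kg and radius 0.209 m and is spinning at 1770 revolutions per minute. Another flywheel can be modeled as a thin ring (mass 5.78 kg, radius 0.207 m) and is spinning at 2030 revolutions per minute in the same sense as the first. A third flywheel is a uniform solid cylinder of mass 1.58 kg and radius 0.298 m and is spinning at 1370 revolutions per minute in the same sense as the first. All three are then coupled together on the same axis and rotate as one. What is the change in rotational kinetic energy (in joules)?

The coupling torques are internal; angular momentum about the shared axis is conserved.
Moments of inertia: I_A = (43.5)(0.209)² = 1.900 kg·m²; I_B = (5.78)(0.207)² = 0.2477 kg·m²; I_C = ½(1.58)(0.298)² = 0.07016 kg·m².
Taking A's sense as positive: L = (1.900)(1770) + (0.2477)(2030) + (0.07016)(1370) = 3962 kg·m²·rpm.
Combined I = 1.900 + 0.2477 + 0.07016 = 2.218 kg·m².
ω_f = L / I = 3962 / 2.218 = 1786 rpm.
KE_i = ½ΣIω² = 38960 J; KE_f = ½(2.218)(187.1)² = 38810 J.

ΔKE ≈ -150 J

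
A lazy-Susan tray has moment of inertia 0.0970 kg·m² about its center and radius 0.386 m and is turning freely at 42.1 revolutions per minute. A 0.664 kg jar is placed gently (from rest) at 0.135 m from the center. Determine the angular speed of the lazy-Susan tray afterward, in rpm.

No external torque acts about the center; L_before = L_after.
Added inertia Σmr² = (0.664)(0.135)² = 0.01210 kg·m²; I_f = 0.09700 + 0.01210 = 0.1091 kg·m².
ω_f = I_p ω_i / I_f = (0.09700)(42.1) / 0.1091 = 37.43 rpm.

ω_f ≈ 37.4 rpm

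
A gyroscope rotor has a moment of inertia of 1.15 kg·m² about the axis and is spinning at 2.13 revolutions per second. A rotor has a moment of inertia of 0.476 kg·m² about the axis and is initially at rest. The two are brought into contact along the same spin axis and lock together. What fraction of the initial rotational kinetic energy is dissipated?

fraction ≈ 0.293

The coupling torques are internal; angular momentum about the shared axis is conserved.
Taking A's sense as positive: L = (1.150)(2.13) = 2.449 kg·m²·rev/s.
Combined I = 1.150 + 0.4760 = 1.626 kg·m².
ω_f = L / I = 2.449 / 1.626 = 1.506 rev/s.
KE_i = ½ΣIω² = 103.0 J; KE_f = ½(1.626)(9.465)² = 72.84 J.
Fraction dissipated = (KE_i − KE_f)/KE_i = 0.2927.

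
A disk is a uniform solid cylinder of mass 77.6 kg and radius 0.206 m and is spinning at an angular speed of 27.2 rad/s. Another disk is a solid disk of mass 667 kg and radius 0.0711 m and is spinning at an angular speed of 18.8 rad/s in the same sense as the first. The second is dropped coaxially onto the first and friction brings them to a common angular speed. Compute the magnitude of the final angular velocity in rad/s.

|ω_f| ≈ 23.0 rad/s

No external torque acts about the common axis, so total angular momentum is conserved.
Moments of inertia: I_A = ½(77.6)(0.206)² = 1.647 kg·m²; I_B = ½(667)(0.0711)² = 1.686 kg·m².
Taking A's sense as positive: L = (1.647)(27.2) + (1.686)(18.8) = 76.48 kg·m²·rad/s.
Combined I = 1.647 + 1.686 = 3.332 kg·m².
ω_f = L / I = 76.48 / 3.332 = 22.95 rad/s.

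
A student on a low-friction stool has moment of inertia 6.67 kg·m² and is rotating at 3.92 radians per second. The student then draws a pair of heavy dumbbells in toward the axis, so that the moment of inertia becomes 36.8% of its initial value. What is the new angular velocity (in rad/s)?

No external torque acts about the spin axis, so angular momentum is conserved.
I₂ = 0.368 × 6.67 = 2.455 kg·m².
ω₂ = I₁ω₁ / I₂ = (6.670)(3.92 rad/s) / (2.455) = 10.65 rad/s.

ω₂ ≈ 10.7 rad/s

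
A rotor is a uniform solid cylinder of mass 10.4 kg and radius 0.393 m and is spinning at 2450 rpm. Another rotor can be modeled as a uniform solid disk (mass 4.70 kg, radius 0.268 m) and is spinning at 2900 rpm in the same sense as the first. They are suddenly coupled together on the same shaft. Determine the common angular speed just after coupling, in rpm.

The coupling torques are internal; angular momentum about the shared axis is conserved.
Moments of inertia: I_A = ½(10.4)(0.393)² = 0.8031 kg·m²; I_B = ½(4.70)(0.268)² = 0.1688 kg·m².
Taking A's sense as positive: L = (0.8031)(2450) + (0.1688)(2900) = 2457 kg·m²·rpm.
Combined I = 0.8031 + 0.1688 = 0.9719 kg·m².
ω_f = L / I = 2457 / 0.9719 = 2528 rpm.

|ω_f| ≈ 2530 rpm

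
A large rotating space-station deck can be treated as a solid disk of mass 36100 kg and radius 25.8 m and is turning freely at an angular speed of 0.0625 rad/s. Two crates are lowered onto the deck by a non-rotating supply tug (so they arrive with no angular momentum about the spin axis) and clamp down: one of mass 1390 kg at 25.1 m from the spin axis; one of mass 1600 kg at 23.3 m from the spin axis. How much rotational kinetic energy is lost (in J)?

No external torque acts about the spin axis; L_before = L_after.
I_p = ½(36100)(25.8)² = 1.201e+07 kg·m².
Added inertia Σmr² = (1390)(25.1)² + (1600)(23.3)² = 1.744e+06 kg·m²; I_f = 1.201e+07 + 1.744e+06 = 1.376e+07 kg·m².
ω_f = I_p ω_i / I_f = (1.201e+07)(0.0625) / 1.376e+07 = 0.05458 rad/s.
KE_i = ½(1.201e+07)(0.06250 rad/s)² = 23470 J; KE_f = ½(1.376e+07)(0.05458)² = 20490 J.

energy lost ≈ 2970 J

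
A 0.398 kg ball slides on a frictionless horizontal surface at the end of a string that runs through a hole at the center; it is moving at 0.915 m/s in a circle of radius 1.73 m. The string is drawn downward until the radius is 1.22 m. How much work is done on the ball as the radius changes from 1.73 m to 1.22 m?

Central (radial) force ⇒ zero torque about the center ⇒ m v r is constant.
v₂ = v₁ r₁ / r₂ = (0.915)(1.73) / (1.22) = 1.298 m/s.
W = ΔKE = ½m(v₂² − v₁²) = 0.1684 J.

W ≈ 0.168 J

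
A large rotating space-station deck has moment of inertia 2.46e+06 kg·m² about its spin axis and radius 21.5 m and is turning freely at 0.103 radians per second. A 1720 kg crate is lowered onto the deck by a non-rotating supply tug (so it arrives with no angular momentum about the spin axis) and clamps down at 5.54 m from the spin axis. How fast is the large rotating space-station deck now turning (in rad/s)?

The added mass arrives with no angular momentum about the spin axis, and any external torque about the spin axis is negligible, so the system's angular momentum is conserved.
Added inertia Σmr² = (1720)(5.54)² = 52790 kg·m²; I_f = 2.460e+06 + 52790 = 2.513e+06 kg·m².
ω_f = I_p ω_i / I_f = (2.460e+06)(0.103) / 2.513e+06 = 0.1008 rad/s.

ω_f ≈ 0.101 rad/s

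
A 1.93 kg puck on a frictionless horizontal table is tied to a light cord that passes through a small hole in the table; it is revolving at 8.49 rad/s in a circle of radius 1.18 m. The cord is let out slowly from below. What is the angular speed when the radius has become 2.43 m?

No torque about the axis ⇒ m r₁² ω₁ = m r₂² ω₂.
ω₂ = ω₁ (r₁/r₂)² = (8.49)(1.18/2.43)² = 2.002 rad/s.

ω₂ ≈ 2.00 rad/s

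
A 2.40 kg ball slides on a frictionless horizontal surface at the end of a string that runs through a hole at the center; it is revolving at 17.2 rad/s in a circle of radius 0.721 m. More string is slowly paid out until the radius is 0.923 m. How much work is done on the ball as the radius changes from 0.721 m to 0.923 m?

W ≈ -71.9 J

No torque about the axis ⇒ m r₁² ω₁ = m r₂² ω₂.
ω₂ = ω₁ (r₁/r₂)² = (17.2)(0.721/0.923)² = 10.50 rad/s.
W = ΔKE = ½m(v₂² − v₁²) = -71.94 J.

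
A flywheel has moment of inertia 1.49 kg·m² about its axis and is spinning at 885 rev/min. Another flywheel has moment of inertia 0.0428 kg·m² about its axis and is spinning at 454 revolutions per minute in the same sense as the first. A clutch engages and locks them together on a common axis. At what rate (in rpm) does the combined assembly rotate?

|ω_f| ≈ 873 rpm

The coupling torques are internal; angular momentum about the shared axis is conserved.
Taking A's sense as positive: L = (1.490)(885) + (0.04280)(454) = 1338 kg·m²·rpm.
Combined I = 1.490 + 0.04280 = 1.533 kg·m².
ω_f = L / I = 1338 / 1.533 = 873.0 rpm.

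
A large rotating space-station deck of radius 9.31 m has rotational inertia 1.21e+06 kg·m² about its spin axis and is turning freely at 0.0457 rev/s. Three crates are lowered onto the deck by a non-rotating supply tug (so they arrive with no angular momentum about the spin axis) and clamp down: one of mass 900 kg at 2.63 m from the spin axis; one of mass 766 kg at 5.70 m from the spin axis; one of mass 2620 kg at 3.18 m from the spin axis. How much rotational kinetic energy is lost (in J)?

energy lost ≈ 2270 J

The added mass arrives with no angular momentum about the spin axis, and any external torque about the spin axis is negligible, so the system's angular momentum is conserved.
Added inertia Σmr² = (900)(2.63)² + (766)(5.70)² + (2620)(3.18)² = 57610 kg·m²; I_f = 1.210e+06 + 57610 = 1.268e+06 kg·m².
ω_f = I_p ω_i / I_f = (1.210e+06)(0.0457) / 1.268e+06 = 0.04362 rev/s.
KE_i = ½(1.210e+06)(0.2871 rad/s)² = 49880 J; KE_f = ½(1.268e+06)(0.2741)² = 47620 J.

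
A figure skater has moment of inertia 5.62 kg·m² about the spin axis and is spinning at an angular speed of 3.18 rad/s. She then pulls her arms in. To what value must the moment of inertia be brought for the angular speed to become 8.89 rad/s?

No external torque acts about the spin axis, so angular momentum is conserved.
I₂ = I₁ω₁ / ω₂ = (5.62)(3.18) / (8.89) = 2.010 kg·m².

I₂ ≈ 2.01 kg·m²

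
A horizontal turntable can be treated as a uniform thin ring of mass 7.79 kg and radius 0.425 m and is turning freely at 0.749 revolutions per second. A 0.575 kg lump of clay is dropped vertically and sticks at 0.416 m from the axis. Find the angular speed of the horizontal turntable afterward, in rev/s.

No external torque acts about the axis; L_before = L_after.
I_p = (7.79)(0.425)² = 1.407 kg·m².
Added inertia Σmr² = (0.575)(0.416)² = 0.09951 kg·m²; I_f = 1.407 + 0.09951 = 1.507 kg·m².
ω_f = I_p ω_i / I_f = (1.407)(0.749) / 1.507 = 0.6995 rev/s.

ω_f ≈ 0.700 rev/s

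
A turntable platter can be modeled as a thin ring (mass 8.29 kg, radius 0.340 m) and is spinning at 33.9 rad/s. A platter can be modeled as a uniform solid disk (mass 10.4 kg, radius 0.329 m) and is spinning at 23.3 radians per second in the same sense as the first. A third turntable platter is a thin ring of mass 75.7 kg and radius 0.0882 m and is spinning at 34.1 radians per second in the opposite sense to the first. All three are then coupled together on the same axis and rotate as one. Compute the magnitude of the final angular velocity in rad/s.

No external torque acts about the common axis, so total angular momentum is conserved.
Moments of inertia: I_A = (8.29)(0.340)² = 0.9583 kg·m²; I_B = ½(10.4)(0.329)² = 0.5629 kg·m²; I_C = (75.7)(0.0882)² = 0.5889 kg·m².
Taking A's sense as positive: L = (0.9583)(33.9) + (0.5629)(23.3) − (0.5889)(34.1) = 25.52 kg·m²·rad/s.
Combined I = 0.9583 + 0.5629 + 0.5889 = 2.110 kg·m².
ω_f = L / I = 25.52 / 2.110 = 12.09 rad/s.

|ω_f| ≈ 12.1 rad/s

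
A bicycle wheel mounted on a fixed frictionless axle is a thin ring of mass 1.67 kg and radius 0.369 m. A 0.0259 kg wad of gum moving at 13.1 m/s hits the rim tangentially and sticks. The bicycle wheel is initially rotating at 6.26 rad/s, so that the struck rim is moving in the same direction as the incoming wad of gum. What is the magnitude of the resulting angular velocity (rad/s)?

The axle reaction passes through the axle and exerts no torque about it; angular momentum about the axle is conserved through the impact.
I_p = (1.67)(0.369)² = 0.2274 kg·m². Taking the sense of the wad of gum's angular momentum as positive, L_{wad} = m v R = (0.0259)(13.1)(0.369) = 0.1252 kg·m²/s.
L_i = +I_p ω_p + m v R = +(0.2274)(6.26) + 0.1252 = 1.549 kg·m²/s.
After sticking, I_f = I_p + m R² = 0.2274 + (0.0259)(0.369)² = 0.2309 kg·m².
ω_f = L_i / I_f = 1.549 / 0.2309 = 6.707 rad/s.

|ω_f| ≈ 6.71 rad/s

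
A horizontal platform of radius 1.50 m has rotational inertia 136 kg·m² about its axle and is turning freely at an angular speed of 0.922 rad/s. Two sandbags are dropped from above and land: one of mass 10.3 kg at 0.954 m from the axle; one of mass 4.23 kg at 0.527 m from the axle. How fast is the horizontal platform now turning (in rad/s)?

No external torque acts about the axle; L_before = L_after.
Added inertia Σmr² = (10.3)(0.954)² + (4.23)(0.527)² = 10.55 kg·m²; I_f = 136.0 + 10.55 = 146.5 kg·m².
ω_f = I_p ω_i / I_f = (136.0)(0.922) / 146.5 = 0.8556 rad/s.

ω_f ≈ 0.856 rad/s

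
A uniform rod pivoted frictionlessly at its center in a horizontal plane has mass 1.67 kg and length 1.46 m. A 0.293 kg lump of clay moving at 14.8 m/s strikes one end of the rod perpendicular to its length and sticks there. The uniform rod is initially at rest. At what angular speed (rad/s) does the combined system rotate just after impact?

|ω_f| ≈ 6.99 rad/s

The axle reaction passes through the pivot and exerts no torque about it; angular momentum about the pivot is conserved through the impact.
I_p = (1/12)(1.67)(1.46)² = 0.2966 kg·m². Taking the sense of the lump of clay's angular momentum as positive, L_{lump} = m v R = (0.293)(14.8)(1.46/2) = 3.166 kg·m²/s.
L_i = 0 + 3.166 = 3.166 kg·m²/s.
After sticking, I_f = I_p + m R² = 0.2966 + (0.293)(1.46/2)² = 0.4528 kg·m².
ω_f = L_i / I_f = 3.166 / 0.4528 = 6.991 rad/s.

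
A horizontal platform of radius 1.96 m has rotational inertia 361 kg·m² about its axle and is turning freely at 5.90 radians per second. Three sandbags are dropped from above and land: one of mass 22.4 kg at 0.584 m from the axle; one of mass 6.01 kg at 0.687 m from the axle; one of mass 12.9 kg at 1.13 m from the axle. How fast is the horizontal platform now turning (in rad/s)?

The added mass arrives with no angular momentum about the axle, and any external torque about the axle is negligible, so the system's angular momentum is conserved.
Added inertia Σmr² = (22.4)(0.584)² + (6.01)(0.687)² + (12.9)(1.13)² = 26.95 kg·m²; I_f = 361.0 + 26.95 = 387.9 kg·m².
ω_f = I_p ω_i / I_f = (361.0)(5.90) / 387.9 = 5.490 rad/s.

ω_f ≈ 5.49 rad/s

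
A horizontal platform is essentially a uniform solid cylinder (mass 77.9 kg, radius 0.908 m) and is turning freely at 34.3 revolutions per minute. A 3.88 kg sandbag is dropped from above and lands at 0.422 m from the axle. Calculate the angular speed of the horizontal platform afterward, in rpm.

ω_f ≈ 33.6 rpm

The added mass arrives with no angular momentum about the axle, and any external torque about the axle is negligible, so the system's angular momentum is conserved.
I_p = ½(77.9)(0.908)² = 32.11 kg·m².
Added inertia Σmr² = (3.88)(0.422)² = 0.6910 kg·m²; I_f = 32.11 + 0.6910 = 32.80 kg·m².
ω_f = I_p ω_i / I_f = (32.11)(34.3) / 32.80 = 33.58 rpm.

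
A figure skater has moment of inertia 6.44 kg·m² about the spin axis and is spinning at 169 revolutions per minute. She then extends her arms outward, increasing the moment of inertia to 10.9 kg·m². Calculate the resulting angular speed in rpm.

ω₂ ≈ 99.8 rpm

Angular momentum about the spin axis is conserved since the torque about it is zero.
ω₂ = I₁ω₁ / I₂ = (6.440)(169 rpm) / (10.90) = 99.85 rpm.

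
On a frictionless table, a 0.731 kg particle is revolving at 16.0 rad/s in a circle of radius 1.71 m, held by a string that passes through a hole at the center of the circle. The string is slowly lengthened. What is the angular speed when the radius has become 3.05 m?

ω₂ ≈ 5.03 rad/s

No torque about the axis ⇒ m r₁² ω₁ = m r₂² ω₂.
ω₂ = ω₁ (r₁/r₂)² = (16.0)(1.71/3.05)² = 5.029 rad/s.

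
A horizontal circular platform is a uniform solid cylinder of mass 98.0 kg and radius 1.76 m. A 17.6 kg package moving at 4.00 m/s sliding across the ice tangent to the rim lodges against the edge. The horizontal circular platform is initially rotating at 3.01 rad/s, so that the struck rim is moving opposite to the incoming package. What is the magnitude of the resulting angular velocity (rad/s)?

|ω_f| ≈ 1.61 rad/s

The axle reaction passes through the central axle and exerts no torque about it; angular momentum about the central axle is conserved through the impact.
I_p = ½(98.0)(1.76)² = 151.8 kg·m². Taking the sense of the package's angular momentum as positive, L_{package} = m v R = (17.6)(4.00)(1.76) = 123.9 kg·m²/s.
L_i = −I_p ω_p + m v R = −(151.8)(3.01) + 123.9 = -333.0 kg·m²/s.
After sticking, I_f = I_p + m R² = 151.8 + (17.6)(1.76)² = 206.3 kg·m².
ω_f = L_i / I_f = -333.0 / 206.3 = -1.614 rad/s.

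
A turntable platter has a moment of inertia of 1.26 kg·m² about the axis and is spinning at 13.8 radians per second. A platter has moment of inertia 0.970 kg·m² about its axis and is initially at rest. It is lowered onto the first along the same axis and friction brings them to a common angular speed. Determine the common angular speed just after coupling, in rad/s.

No external torque acts about the common axis, so total angular momentum is conserved.
Taking A's sense as positive: L = (1.260)(13.8) = 17.39 kg·m²·rad/s.
Combined I = 1.260 + 0.9700 = 2.230 kg·m².
ω_f = L / I = 17.39 / 2.230 = 7.797 rad/s.

|ω_f| ≈ 7.80 rad/s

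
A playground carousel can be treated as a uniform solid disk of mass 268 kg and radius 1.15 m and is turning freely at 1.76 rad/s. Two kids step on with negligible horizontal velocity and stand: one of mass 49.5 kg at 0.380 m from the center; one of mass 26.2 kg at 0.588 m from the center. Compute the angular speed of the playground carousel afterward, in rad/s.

The added mass arrives with no angular momentum about the center, and any external torque about the center is negligible, so the system's angular momentum is conserved.
I_p = ½(268)(1.15)² = 177.2 kg·m².
Added inertia Σmr² = (49.5)(0.380)² + (26.2)(0.588)² = 16.21 kg·m²; I_f = 177.2 + 16.21 = 193.4 kg·m².
ω_f = I_p ω_i / I_f = (177.2)(1.76) / 193.4 = 1.613 rad/s.

ω_f ≈ 1.61 rad/s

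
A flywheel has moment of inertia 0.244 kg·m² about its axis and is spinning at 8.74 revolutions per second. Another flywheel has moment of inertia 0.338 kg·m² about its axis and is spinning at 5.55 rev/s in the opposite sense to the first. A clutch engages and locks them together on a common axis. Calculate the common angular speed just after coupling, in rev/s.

No external torque acts about the common axis, so total angular momentum is conserved.
Taking A's sense as positive: L = (0.2440)(8.74) − (0.3380)(5.55) = 0.2567 kg·m²·rev/s.
Combined I = 0.2440 + 0.3380 = 0.5820 kg·m².
ω_f = L / I = 0.2567 / 0.5820 = 0.4410 rev/s.

|ω_f| ≈ 0.441 rev/s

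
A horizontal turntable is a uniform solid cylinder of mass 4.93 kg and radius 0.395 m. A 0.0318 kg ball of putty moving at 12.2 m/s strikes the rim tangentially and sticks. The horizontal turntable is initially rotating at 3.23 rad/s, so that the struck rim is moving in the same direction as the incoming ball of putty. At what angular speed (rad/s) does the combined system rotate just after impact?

|ω_f| ≈ 3.58 rad/s

The axle reaction passes through the axle and exerts no torque about it; angular momentum about the axle is conserved through the impact.
I_p = ½(4.93)(0.395)² = 0.3846 kg·m². Taking the sense of the ball of putty's angular momentum as positive, L_{ball} = m v R = (0.0318)(12.2)(0.395) = 0.1532 kg·m²/s.
L_i = +I_p ω_p + m v R = +(0.3846)(3.23) + 0.1532 = 1.396 kg·m²/s.
After sticking, I_f = I_p + m R² = 0.3846 + (0.0318)(0.395)² = 0.3896 kg·m².
ω_f = L_i / I_f = 1.396 / 0.3896 = 3.582 rad/s.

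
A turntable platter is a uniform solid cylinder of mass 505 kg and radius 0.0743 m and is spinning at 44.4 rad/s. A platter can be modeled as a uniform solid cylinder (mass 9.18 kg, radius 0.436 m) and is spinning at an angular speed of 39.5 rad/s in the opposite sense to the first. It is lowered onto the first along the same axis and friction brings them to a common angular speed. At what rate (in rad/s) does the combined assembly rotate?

|ω_f| ≈ 12.1 rad/s

No external torque acts about the common axis, so total angular momentum is conserved.
Moments of inertia: I_A = ½(505)(0.0743)² = 1.394 kg·m²; I_B = ½(9.18)(0.436)² = 0.8725 kg·m².
Taking A's sense as positive: L = (1.394)(44.4) − (0.8725)(39.5) = 27.42 kg·m²·rad/s.
Combined I = 1.394 + 0.8725 = 2.266 kg·m².
ω_f = L / I = 27.42 / 2.266 = 12.10 rad/s.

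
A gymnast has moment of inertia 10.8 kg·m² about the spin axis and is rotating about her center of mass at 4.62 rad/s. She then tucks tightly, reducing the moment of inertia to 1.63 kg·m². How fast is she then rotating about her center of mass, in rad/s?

ω₂ ≈ 30.6 rad/s

With no external torque about the axis, L is conserved: I₁ω₁ = I₂ω₂.
ω₂ = I₁ω₁ / I₂ = (10.80)(4.62 rad/s) / (1.630) = 30.61 rad/s.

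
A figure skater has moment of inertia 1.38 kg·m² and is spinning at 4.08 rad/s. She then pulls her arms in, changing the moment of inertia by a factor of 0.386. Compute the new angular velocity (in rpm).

ω₂ ≈ 101 rpm

With no external torque about the axis, L is conserved: I₁ω₁ = I₂ω₂.
I₂ = 0.386 × 1.38 = 0.5327 kg·m².
ω₂ = I₁ω₁ / I₂ = (1.380)(4.08 rad/s) / (0.5327) = 10.57 rad/s = 100.9 rpm.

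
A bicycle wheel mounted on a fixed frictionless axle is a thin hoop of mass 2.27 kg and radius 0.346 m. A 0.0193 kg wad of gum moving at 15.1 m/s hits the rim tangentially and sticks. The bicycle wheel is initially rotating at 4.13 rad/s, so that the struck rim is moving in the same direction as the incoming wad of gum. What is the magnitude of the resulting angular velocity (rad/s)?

|ω_f| ≈ 4.46 rad/s

About the axle the impulsive forces during the collision are internal, so angular momentum about that axis is conserved.
I_p = (2.27)(0.346)² = 0.2718 kg·m². Taking the sense of the wad of gum's angular momentum as positive, L_{wad} = m v R = (0.0193)(15.1)(0.346) = 0.1008 kg·m²/s.
L_i = +I_p ω_p + m v R = +(0.2718)(4.13) + 0.1008 = 1.223 kg·m²/s.
After sticking, I_f = I_p + m R² = 0.2718 + (0.0193)(0.346)² = 0.2741 kg·m².
ω_f = L_i / I_f = 1.223 / 0.2741 = 4.463 rad/s.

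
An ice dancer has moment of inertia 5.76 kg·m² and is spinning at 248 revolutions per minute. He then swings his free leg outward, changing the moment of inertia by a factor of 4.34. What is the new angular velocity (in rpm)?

ω₂ ≈ 57.1 rpm

With no external torque about the axis, L is conserved: I₁ω₁ = I₂ω₂.
I₂ = 4.34 × 5.76 = 25.00 kg·m².
ω₂ = I₁ω₁ / I₂ = (5.760)(248 rpm) / (25.00) = 57.14 rpm.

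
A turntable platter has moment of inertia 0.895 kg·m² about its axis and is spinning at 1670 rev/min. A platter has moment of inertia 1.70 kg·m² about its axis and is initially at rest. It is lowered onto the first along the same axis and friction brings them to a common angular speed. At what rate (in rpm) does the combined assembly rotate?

|ω_f| ≈ 576 rpm

No external torque acts about the common axis, so total angular momentum is conserved.
Taking A's sense as positive: L = (0.8950)(1670) = 1495 kg·m²·rpm.
Combined I = 0.8950 + 1.700 = 2.595 kg·m².
ω_f = L / I = 1495 / 2.595 = 576.0 rpm.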